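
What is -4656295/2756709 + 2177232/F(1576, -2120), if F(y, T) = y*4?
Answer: 373290110363/1086143346 ≈ 343.68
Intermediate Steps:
F(y, T) = 4*y
-4656295/2756709 + 2177232/F(1576, -2120) = -4656295/2756709 + 2177232/((4*1576)) = -4656295*1/2756709 + 2177232/6304 = -4656295/2756709 + 2177232*(1/6304) = -4656295/2756709 + 136077/394 = 373290110363/1086143346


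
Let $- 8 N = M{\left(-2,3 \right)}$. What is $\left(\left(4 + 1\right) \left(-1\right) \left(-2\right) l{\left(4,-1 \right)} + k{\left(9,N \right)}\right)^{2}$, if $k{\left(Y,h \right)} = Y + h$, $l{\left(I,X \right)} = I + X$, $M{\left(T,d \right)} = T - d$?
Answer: $\frac{100489}{64} \approx 1570.1$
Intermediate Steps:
$N = \frac{5}{8}$ ($N = - \frac{-2 - 3}{8} = \left(- \frac{1}{8}\right) \left(-5\right) = \frac{5}{8} \approx 0.625$)
$\left(\left(4 + 1\right) \left(-1\right) \left(-2\right) l{\left(4,-1 \right)} + k{\left(9,N \right)}\right)^{2} = \left(\left(4 + 1\right) \left(-1\right) \left(-2\right) \left(4 - 1\right) + \left(9 + \frac{5}{8}\right)\right)^{2} = \left(5 \left(-1\right) \left(-2\right) 3 + \frac{77}{8}\right)^{2} = \left(\left(-5\right) \left(-2\right) 3 + \frac{77}{8}\right)^{2} = \left(10 \cdot 3 + \frac{77}{8}\right)^{2} = \left(30 + \frac{77}{8}\right)^{2} = \left(\frac{317}{8}\right)^{2} = \frac{100489}{64}$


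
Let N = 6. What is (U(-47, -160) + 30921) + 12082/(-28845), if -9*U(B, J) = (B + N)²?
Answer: 886516558/28845 ≈ 30734.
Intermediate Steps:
U(B, J) = -(6 + B)²/9 (U(B, J) = -(B + 6)²/9 = -(6 + B)²/9)
(U(-47, -160) + 30921) + 12082/(-28845) = (-(6 - 47)²/9 + 30921) + 12082/(-28845) = (-⅑*(-41)² + 30921) + 12082*(-1/28845) = (-⅑*1681 + 30921) - 12082/28845 = (-1681/9 + 30921) - 12082/28845 = 276608/9 - 12082/28845 = 886516558/28845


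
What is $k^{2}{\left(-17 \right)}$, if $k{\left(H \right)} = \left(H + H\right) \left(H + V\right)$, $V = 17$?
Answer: $0$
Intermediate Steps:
$k{\left(H \right)} = 2 H \left(17 + H\right)$ ($k{\left(H \right)} = \left(H + H\right) \left(H + 17\right) = 2 H \left(17 + H\right)$)
$k^{2}{\left(-17 \right)} = \left(2 \left(-17\right) \left(17 - 17\right)\right)^{2} = \left(2 \left(-17\right) 0\right)^{2} = 0^{2} = 0$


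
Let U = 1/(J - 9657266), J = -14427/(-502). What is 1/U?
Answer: -4847933105/502 ≈ -9.6572e+6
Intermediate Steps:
J = 14427/502 (J = -1/502*(-14427) = 14427/502 ≈ 28.739)
U = -502/4847933105 (U = 1/(14427/502 - 9657266) = 1/(-4847933105/502) = -502/4847933105 ≈ -1.0355e-7)
1/U = 1/(-502/4847933105) = -4847933105/502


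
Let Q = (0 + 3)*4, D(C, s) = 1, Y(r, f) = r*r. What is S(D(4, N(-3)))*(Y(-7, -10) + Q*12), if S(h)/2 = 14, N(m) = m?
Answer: 5404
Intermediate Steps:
Y(r, f) = r²
S(h) = 28 (S(h) = 2*14 = 28)
Q = 12 (Q = 3*4 = 12)
S(D(4, N(-3)))*(Y(-7, -10) + Q*12) = 28*((-7)² + 12*12) = 28*(49 + 144) = 28*193 = 5404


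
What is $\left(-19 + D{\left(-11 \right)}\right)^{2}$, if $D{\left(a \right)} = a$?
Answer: $900$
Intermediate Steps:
$\left(-19 + D{\left(-11 \right)}\right)^{2} = \left(-19 - 11\right)^{2} = \left(-30\right)^{2} = 900$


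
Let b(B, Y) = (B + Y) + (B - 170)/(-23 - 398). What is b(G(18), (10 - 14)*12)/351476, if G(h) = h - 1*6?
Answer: -7499/73985698 ≈ -0.00010136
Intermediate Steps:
G(h) = -6 + h (G(h) = h - 6 = -6 + h)
b(B, Y) = 170/421 + Y + 420*B/421 (b(B, Y) = (B + Y) + (-170 + B)/(-421) = (B + Y) + (-170 + B)*(-1/421) = (B + Y) + (170/421 - B/421) = 170/421 + Y + 420*B/421)
b(G(18), (10 - 14)*12)/351476 = (170/421 + (10 - 14)*12 + 420*(-6 + 18)/421)/351476 = (170/421 - 4*12 + (420/421)*12)*(1/351476) = (170/421 - 48 + 5040/421)*(1/351476) = -14998/421*1/351476 = -7499/73985698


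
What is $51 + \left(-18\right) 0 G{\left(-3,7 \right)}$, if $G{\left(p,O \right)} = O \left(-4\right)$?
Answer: $51$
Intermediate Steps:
$G{\left(p,O \right)} = - 4 O$
$51 + \left(-18\right) 0 G{\left(-3,7 \right)} = 51 + \left(-18\right) 0 \left(\left(-4\right) 7\right) = 51 + 0 \left(-28\right) = 51 + 0 = 51$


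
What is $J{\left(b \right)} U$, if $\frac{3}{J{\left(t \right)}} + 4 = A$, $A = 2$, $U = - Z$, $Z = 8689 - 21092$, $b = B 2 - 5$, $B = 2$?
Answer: $- \frac{37209}{2} \approx -18605.0$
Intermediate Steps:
$b = -1$ ($b = 2 \cdot 2 - 5 = 4 - 5 = -1$)
$Z = -12403$
$U = 12403$ ($U = \left(-1\right) \left(-12403\right) = 12403$)
$J{\left(t \right)} = - \frac{3}{2}$ ($J{\left(t \right)} = \frac{3}{-4 + 2} = \frac{3}{-2} = 3 \left(- \frac{1}{2}\right) = - \frac{3}{2}$)
$J{\left(b \right)} U = \left(- \frac{3}{2}\right) 12403 = - \frac{37209}{2}$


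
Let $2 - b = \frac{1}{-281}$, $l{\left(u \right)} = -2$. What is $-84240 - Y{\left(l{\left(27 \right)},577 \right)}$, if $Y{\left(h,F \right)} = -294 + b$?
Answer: $- \frac{23589389}{281} \approx -83948.0$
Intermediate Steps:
$b = \frac{563}{281}$ ($b = 2 - \frac{1}{-281} = 2 - - \frac{1}{281} = 2 + \frac{1}{281} = \frac{563}{281} \approx 2.0036$)
$Y{\left(h,F \right)} = - \frac{82051}{281}$ ($Y{\left(h,F \right)} = -294 + \frac{563}{281} = - \frac{82051}{281}$)
$-84240 - Y{\left(l{\left(27 \right)},577 \right)} = -84240 - - \frac{82051}{281} = -84240 + \frac{82051}{281} = - \frac{23589389}{281}$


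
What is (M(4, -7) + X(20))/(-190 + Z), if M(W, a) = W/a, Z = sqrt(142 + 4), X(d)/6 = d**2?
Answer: -1595620/125839 - 8398*sqrt(146)/125839 ≈ -13.486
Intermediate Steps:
X(d) = 6*d**2
Z = sqrt(146) ≈ 12.083
(M(4, -7) + X(20))/(-190 + Z) = (4/(-7) + 6*20**2)/(-190 + sqrt(146)) = (4*(-1/7) + 6*400)/(-190 + sqrt(146)) = (-4/7 + 2400)/(-190 + sqrt(146)) = 16796/(7*(-190 + sqrt(146)))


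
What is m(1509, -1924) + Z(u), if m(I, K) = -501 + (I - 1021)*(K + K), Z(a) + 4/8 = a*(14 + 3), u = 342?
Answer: -3745023/2 ≈ -1.8725e+6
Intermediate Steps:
Z(a) = -½ + 17*a (Z(a) = -½ + a*(14 + 3) = -½ + a*17 = -½ + 17*a)
m(I, K) = -501 + 2*K*(-1021 + I) (m(I, K) = -501 + (-1021 + I)*(2*K) = -501 + 2*K*(-1021 + I))
m(1509, -1924) + Z(u) = (-501 - 2042*(-1924) + 2*1509*(-1924)) + (-½ + 17*342) = (-501 + 3928808 - 5806632) + (-½ + 5814) = -1878325 + 11627/2 = -3745023/2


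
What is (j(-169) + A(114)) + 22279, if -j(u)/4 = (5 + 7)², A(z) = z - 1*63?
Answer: 21754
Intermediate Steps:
A(z) = -63 + z (A(z) = z - 63 = -63 + z)
j(u) = -576 (j(u) = -4*(5 + 7)² = -4*12² = -4*144 = -576)
(j(-169) + A(114)) + 22279 = (-576 + (-63 + 114)) + 22279 = (-576 + 51) + 22279 = -525 + 22279 = 21754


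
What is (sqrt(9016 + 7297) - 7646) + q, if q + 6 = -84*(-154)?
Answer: 5284 + sqrt(16313) ≈ 5411.7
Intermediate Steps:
q = 12930 (q = -6 - 84*(-154) = -6 + 12936 = 12930)
(sqrt(9016 + 7297) - 7646) + q = (sqrt(9016 + 7297) - 7646) + 12930 = (sqrt(16313) - 7646) + 12930 = (-7646 + sqrt(16313)) + 12930 = 5284 + sqrt(16313)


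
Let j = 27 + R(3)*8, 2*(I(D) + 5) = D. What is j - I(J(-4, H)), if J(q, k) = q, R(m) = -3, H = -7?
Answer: 10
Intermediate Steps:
I(D) = -5 + D/2
j = 3 (j = 27 - 3*8 = 27 - 24 = 3)
j - I(J(-4, H)) = 3 - (-5 + (½)*(-4)) = 3 - (-5 - 2) = 3 - 1*(-7) = 3 + 7 = 10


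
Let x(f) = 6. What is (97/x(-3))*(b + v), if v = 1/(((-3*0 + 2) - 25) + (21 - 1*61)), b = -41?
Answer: -125324/189 ≈ -663.09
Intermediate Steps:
v = -1/63 (v = 1/(((0 + 2) - 25) + (21 - 61)) = 1/((2 - 25) - 40) = 1/(-23 - 40) = 1/(-63) = -1/63 ≈ -0.015873)
(97/x(-3))*(b + v) = (97/6)*(-41 - 1/63) = (97*(⅙))*(-2584/63) = (97/6)*(-2584/63) = -125324/189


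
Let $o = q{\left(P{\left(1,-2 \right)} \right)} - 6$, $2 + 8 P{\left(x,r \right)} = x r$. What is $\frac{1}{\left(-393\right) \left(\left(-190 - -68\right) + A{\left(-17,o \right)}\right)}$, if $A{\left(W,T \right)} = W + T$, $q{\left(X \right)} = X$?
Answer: $\frac{2}{114363} \approx 1.7488 \cdot 10^{-5}$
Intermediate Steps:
$P{\left(x,r \right)} = - \frac{1}{4} + \frac{r x}{8}$ ($P{\left(x,r \right)} = - \frac{1}{4} + \frac{x r}{8} = - \frac{1}{4} + \frac{r x}{8}$)
$o = - \frac{13}{2}$ ($o = \left(- \frac{1}{4} + \frac{1}{8} \left(-2\right) 1\right) - 6 = \left(- \frac{1}{4} - \frac{1}{4}\right) - 6 = - \frac{1}{2} - 6 = - \frac{13}{2} \approx -6.5$)
$A{\left(W,T \right)} = T + W$
$\frac{1}{\left(-393\right) \left(\left(-190 - -68\right) + A{\left(-17,o \right)}\right)} = \frac{1}{\left(-393\right) \left(\left(-190 - -68\right) - \frac{47}{2}\right)} = \frac{1}{\left(-393\right) \left(\left(-190 + 68\right) - \frac{47}{2}\right)} = \frac{1}{\left(-393\right) \left(-122 - \frac{47}{2}\right)} = \frac{1}{\left(-393\right) \left(- \frac{291}{2}\right)} = \frac{1}{\frac{114363}{2}} = \frac{2}{114363}$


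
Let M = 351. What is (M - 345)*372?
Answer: 2232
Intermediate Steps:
(M - 345)*372 = (351 - 345)*372 = 6*372 = 2232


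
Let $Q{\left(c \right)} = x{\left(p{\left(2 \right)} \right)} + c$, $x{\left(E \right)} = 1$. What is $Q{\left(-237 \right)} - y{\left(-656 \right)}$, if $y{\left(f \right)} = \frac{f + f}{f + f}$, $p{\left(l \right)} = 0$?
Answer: $-237$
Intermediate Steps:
$y{\left(f \right)} = 1$ ($y{\left(f \right)} = \frac{2 f}{2 f} = 2 f \frac{1}{2 f} = 1$)
$Q{\left(c \right)} = 1 + c$
$Q{\left(-237 \right)} - y{\left(-656 \right)} = \left(1 - 237\right) - 1 = -236 - 1 = -237$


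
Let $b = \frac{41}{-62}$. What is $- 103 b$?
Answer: $\frac{4223}{62} \approx 68.113$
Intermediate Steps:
$b = - \frac{41}{62}$ ($b = 41 \left(- \frac{1}{62}\right) = - \frac{41}{62} \approx -0.66129$)
$- 103 b = \left(-103\right) \left(- \frac{41}{62}\right) = \frac{4223}{62}$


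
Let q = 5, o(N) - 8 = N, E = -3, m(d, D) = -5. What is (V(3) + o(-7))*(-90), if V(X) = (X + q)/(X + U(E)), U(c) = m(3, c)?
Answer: 270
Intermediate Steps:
U(c) = -5
o(N) = 8 + N
V(X) = (5 + X)/(-5 + X) (V(X) = (X + 5)/(X - 5) = (5 + X)/(-5 + X))
(V(3) + o(-7))*(-90) = ((5 + 3)/(-5 + 3) + (8 - 7))*(-90) = (8/(-2) + 1)*(-90) = (-½*8 + 1)*(-90) = (-4 + 1)*(-90) = -3*(-90) = 270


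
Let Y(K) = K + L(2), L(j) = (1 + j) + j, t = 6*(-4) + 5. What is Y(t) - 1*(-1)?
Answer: -13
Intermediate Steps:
t = -19 (t = -24 + 5 = -19)
L(j) = 1 + 2*j
Y(K) = 5 + K (Y(K) = K + (1 + 2*2) = K + (1 + 4) = K + 5 = 5 + K)
Y(t) - 1*(-1) = (5 - 19) - 1*(-1) = -14 + 1 = -13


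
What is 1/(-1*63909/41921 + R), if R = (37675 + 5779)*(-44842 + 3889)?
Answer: -41921/74601423706611 ≈ -5.6193e-10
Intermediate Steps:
R = -1779571662 (R = 43454*(-40953) = -1779571662)
1/(-1*63909/41921 + R) = 1/(-1*63909/41921 - 1779571662) = 1/(-63909*1/41921 - 1779571662) = 1/(-63909/41921 - 1779571662) = 1/(-74601423706611/41921) = -41921/74601423706611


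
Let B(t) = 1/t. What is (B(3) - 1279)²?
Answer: 14714896/9 ≈ 1.6350e+6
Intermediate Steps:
(B(3) - 1279)² = (1/3 - 1279)² = (⅓ - 1279)² = (-3836/3)² = 14714896/9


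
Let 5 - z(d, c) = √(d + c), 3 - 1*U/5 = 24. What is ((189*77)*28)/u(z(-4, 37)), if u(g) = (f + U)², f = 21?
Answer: 231/4 ≈ 57.750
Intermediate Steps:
U = -105 (U = 15 - 5*24 = 15 - 120 = -105)
z(d, c) = 5 - √(c + d) (z(d, c) = 5 - √(d + c) = 5 - √(c + d))
u(g) = 7056 (u(g) = (21 - 105)² = (-84)² = 7056)
((189*77)*28)/u(z(-4, 37)) = ((189*77)*28)/7056 = (14553*28)*(1/7056) = 407484*(1/7056) = 231/4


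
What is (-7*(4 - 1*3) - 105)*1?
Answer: -112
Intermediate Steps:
(-7*(4 - 1*3) - 105)*1 = (-7*(4 - 3) - 105)*1 = (-7*1 - 105)*1 = (-7 - 105)*1 = -112*1 = -112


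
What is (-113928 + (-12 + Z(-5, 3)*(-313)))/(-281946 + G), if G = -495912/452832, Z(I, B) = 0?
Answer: 2149819920/5319777791 ≈ 0.40412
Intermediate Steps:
G = -20663/18868 (G = -495912*1/452832 = -20663/18868 ≈ -1.0951)
(-113928 + (-12 + Z(-5, 3)*(-313)))/(-281946 + G) = (-113928 + (-12 + 0*(-313)))/(-281946 - 20663/18868) = (-113928 + (-12 + 0))/(-5319777791/18868) = (-113928 - 12)*(-18868/5319777791) = -113940*(-18868/5319777791) = 2149819920/5319777791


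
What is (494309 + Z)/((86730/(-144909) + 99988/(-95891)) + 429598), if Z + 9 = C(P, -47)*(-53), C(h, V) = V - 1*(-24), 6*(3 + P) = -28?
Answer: 2295156287757987/1989814283625680 ≈ 1.1535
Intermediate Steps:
P = -23/3 (P = -3 + (⅙)*(-28) = -3 - 14/3 = -23/3 ≈ -7.6667)
C(h, V) = 24 + V (C(h, V) = V + 24 = 24 + V)
Z = 1210 (Z = -9 + (24 - 47)*(-53) = -9 - 23*(-53) = -9 + 1219 = 1210)
(494309 + Z)/((86730/(-144909) + 99988/(-95891)) + 429598) = (494309 + 1210)/((86730/(-144909) + 99988/(-95891)) + 429598) = 495519/((86730*(-1/144909) + 99988*(-1/95891)) + 429598) = 495519/((-28910/48303 - 99988/95891) + 429598) = 495519/(-7601929174/4631822973 + 429598) = 495519/(1989814283625680/4631822973) = 495519*(4631822973/1989814283625680) = 2295156287757987/1989814283625680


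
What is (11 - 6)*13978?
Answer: 69890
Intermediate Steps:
(11 - 6)*13978 = 5*13978 = 69890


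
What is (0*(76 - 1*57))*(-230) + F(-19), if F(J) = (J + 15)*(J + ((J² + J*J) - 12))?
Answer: -2764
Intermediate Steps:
F(J) = (15 + J)*(-12 + J + 2*J²) (F(J) = (15 + J)*(J + ((J² + J²) - 12)) = (15 + J)*(J + (2*J² - 12)) = (15 + J)*(J + (-12 + 2*J²)) = (15 + J)*(-12 + J + 2*J²))
(0*(76 - 1*57))*(-230) + F(-19) = (0*(76 - 1*57))*(-230) + (-180 + 2*(-19)³ + 3*(-19) + 31*(-19)²) = (0*(76 - 57))*(-230) + (-180 + 2*(-6859) - 57 + 31*361) = (0*19)*(-230) + (-180 - 13718 - 57 + 11191) = 0*(-230) - 2764 = 0 - 2764 = -2764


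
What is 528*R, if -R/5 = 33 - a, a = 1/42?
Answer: -609400/7 ≈ -87057.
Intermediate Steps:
a = 1/42 ≈ 0.023810
R = -6925/42 (R = -5*(33 - 1*1/42) = -5*(33 - 1/42) = -5*1385/42 = -6925/42 ≈ -164.88)
528*R = 528*(-6925/42) = -609400/7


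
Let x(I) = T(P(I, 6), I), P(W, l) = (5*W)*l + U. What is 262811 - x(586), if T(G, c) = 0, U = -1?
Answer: 262811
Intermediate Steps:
P(W, l) = -1 + 5*W*l (P(W, l) = (5*W)*l - 1 = 5*W*l - 1 = -1 + 5*W*l)
x(I) = 0
262811 - x(586) = 262811 - 1*0 = 262811 + 0 = 262811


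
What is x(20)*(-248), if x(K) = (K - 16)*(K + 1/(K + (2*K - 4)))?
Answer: -139004/7 ≈ -19858.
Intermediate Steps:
x(K) = (-16 + K)*(K + 1/(-4 + 3*K)) (x(K) = (-16 + K)*(K + 1/(K + (-4 + 2*K))) = (-16 + K)*(K + 1/(-4 + 3*K)))
x(20)*(-248) = ((-16 - 52*20² + 3*20³ + 65*20)/(-4 + 3*20))*(-248) = ((-16 - 52*400 + 3*8000 + 1300)/(-4 + 60))*(-248) = ((-16 - 20800 + 24000 + 1300)/56)*(-248) = ((1/56)*4484)*(-248) = (1121/14)*(-248) = -139004/7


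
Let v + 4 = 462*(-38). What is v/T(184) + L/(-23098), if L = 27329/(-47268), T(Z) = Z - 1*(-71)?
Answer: -1278129028463/18560536488 ≈ -68.863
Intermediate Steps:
T(Z) = 71 + Z (T(Z) = Z + 71 = 71 + Z)
v = -17560 (v = -4 + 462*(-38) = -4 - 17556 = -17560)
L = -27329/47268 (L = 27329*(-1/47268) = -27329/47268 ≈ -0.57817)
v/T(184) + L/(-23098) = -17560/(71 + 184) - 27329/47268/(-23098) = -17560/255 - 27329/47268*(-1/23098) = -17560*1/255 + 27329/1091796264 = -3512/51 + 27329/1091796264 = -1278129028463/18560536488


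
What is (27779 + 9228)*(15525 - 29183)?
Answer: -505441606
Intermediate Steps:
(27779 + 9228)*(15525 - 29183) = 37007*(-13658) = -505441606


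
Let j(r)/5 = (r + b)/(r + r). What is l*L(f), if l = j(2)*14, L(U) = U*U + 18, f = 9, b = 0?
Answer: 3465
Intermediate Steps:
j(r) = 5/2 (j(r) = 5*((r + 0)/(r + r)) = 5*(r/((2*r))) = 5*(r*(1/(2*r))) = 5*(1/2) = 5/2)
L(U) = 18 + U**2 (L(U) = U**2 + 18 = 18 + U**2)
l = 35 (l = (5/2)*14 = 35)
l*L(f) = 35*(18 + 9**2) = 35*(18 + 81) = 35*99 = 3465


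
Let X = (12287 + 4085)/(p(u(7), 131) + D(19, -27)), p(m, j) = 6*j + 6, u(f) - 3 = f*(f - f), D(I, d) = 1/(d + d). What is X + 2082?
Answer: 89924982/42767 ≈ 2102.7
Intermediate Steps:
D(I, d) = 1/(2*d)
u(f) = 3 (u(f) = 3 + f*(f - f) = 3 + f*0 = 3 + 0 = 3)
p(m, j) = 6 + 6*j
X = 884088/42767 (X = (12287 + 4085)/((6 + 6*131) + (½)/(-27)) = 16372/((6 + 786) + (½)*(-1/27)) = 16372/(792 - 1/54) = 16372/(42767/54) = 16372*(54/42767) = 884088/42767 ≈ 20.672)
X + 2082 = 884088/42767 + 2082 = 89924982/42767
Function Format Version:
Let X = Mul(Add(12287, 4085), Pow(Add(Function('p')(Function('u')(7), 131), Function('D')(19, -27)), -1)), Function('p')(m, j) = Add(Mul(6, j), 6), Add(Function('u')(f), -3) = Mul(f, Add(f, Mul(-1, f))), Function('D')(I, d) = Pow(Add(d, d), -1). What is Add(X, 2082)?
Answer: Rational(89924982, 42767) ≈ 2102.7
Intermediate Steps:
Function('D')(I, d) = Mul(Rational(1, 2), Pow(d, -1)) (Function('D')(I, d) = Pow(Mul(2, d), -1) = Mul(Rational(1, 2), Pow(d, -1)))
Function('u')(f) = 3 (Function('u')(f) = Add(3, Mul(f, Add(f, Mul(-1, f)))) = Add(3, Mul(f, 0)) = Add(3, 0) = 3)
Function('p')(m, j) = Add(6, Mul(6, j))
X = Rational(884088, 42767) (X = Mul(Add(12287, 4085), Pow(Add(Add(6, Mul(6, 131)), Mul(Rational(1, 2), Pow(-27, -1))), -1)) = Mul(16372, Pow(Add(Add(6, 786), Mul(Rational(1, 2), Rational(-1, 27))), -1)) = Mul(16372, Pow(Add(792, Rational(-1, 54)), -1)) = Mul(16372, Pow(Rational(42767, 54), -1)) = Mul(16372, Rational(54, 42767)) = Rational(884088, 42767) ≈ 20.672)
Add(X, 2082) = Add(Rational(884088, 42767), 2082) = Rational(89924982, 42767)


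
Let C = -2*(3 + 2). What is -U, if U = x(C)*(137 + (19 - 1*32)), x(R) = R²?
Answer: -12400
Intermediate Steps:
C = -10 (C = -2*5 = -10)
U = 12400 (U = (-10)²*(137 + (19 - 1*32)) = 100*(137 + (19 - 32)) = 100*(137 - 13) = 100*124 = 12400)
-U = -1*12400 = -12400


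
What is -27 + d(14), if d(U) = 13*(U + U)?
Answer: 337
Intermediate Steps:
d(U) = 26*U (d(U) = 13*(2*U) = 26*U)
-27 + d(14) = -27 + 26*14 = -27 + 364 = 337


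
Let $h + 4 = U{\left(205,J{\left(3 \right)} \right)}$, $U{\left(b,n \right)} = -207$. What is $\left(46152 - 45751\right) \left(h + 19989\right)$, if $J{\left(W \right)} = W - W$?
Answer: $7930978$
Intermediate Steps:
$J{\left(W \right)} = 0$
$h = -211$ ($h = -4 - 207 = -211$)
$\left(46152 - 45751\right) \left(h + 19989\right) = \left(46152 - 45751\right) \left(-211 + 19989\right) = 401 \cdot 19778 = 7930978$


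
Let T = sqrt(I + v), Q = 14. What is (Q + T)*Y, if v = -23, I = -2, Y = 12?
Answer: 168 + 60*I ≈ 168.0 + 60.0*I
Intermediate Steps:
T = 5*I (T = sqrt(-2 - 23) = sqrt(-25) = 5*I ≈ 5.0*I)
(Q + T)*Y = (14 + 5*I)*12 = 168 + 60*I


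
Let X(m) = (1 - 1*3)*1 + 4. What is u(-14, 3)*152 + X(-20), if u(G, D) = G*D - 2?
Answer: -6686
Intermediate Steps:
X(m) = 2 (X(m) = (1 - 3)*1 + 4 = -2*1 + 4 = -2 + 4 = 2)
u(G, D) = -2 + D*G (u(G, D) = D*G - 2 = -2 + D*G)
u(-14, 3)*152 + X(-20) = (-2 + 3*(-14))*152 + 2 = (-2 - 42)*152 + 2 = -44*152 + 2 = -6688 + 2 = -6686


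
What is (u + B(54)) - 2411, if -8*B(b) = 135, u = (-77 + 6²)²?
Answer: -5975/8 ≈ -746.88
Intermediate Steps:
u = 1681 (u = (-77 + 36)² = (-41)² = 1681)
B(b) = -135/8 (B(b) = -⅛*135 = -135/8)
(u + B(54)) - 2411 = (1681 - 135/8) - 2411 = 13313/8 - 2411 = -5975/8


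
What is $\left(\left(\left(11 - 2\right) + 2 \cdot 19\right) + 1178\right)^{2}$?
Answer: $1500625$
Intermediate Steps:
$\left(\left(\left(11 - 2\right) + 2 \cdot 19\right) + 1178\right)^{2} = \left(\left(9 + 38\right) + 1178\right)^{2} = \left(47 + 1178\right)^{2} = 1225^{2} = 1500625$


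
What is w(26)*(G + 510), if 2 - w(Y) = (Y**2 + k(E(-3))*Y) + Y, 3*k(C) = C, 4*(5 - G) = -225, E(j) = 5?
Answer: -2547775/6 ≈ -4.2463e+5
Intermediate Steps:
G = 245/4 (G = 5 - 1/4*(-225) = 5 + 225/4 = 245/4 ≈ 61.250)
k(C) = C/3
w(Y) = 2 - Y**2 - 8*Y/3 (w(Y) = 2 - ((Y**2 + ((1/3)*5)*Y) + Y) = 2 - ((Y**2 + 5*Y/3) + Y) = 2 - (Y**2 + 8*Y/3) = 2 + (-Y**2 - 8*Y/3) = 2 - Y**2 - 8*Y/3)
w(26)*(G + 510) = (2 - 1*26**2 - 8/3*26)*(245/4 + 510) = (2 - 1*676 - 208/3)*(2285/4) = (2 - 676 - 208/3)*(2285/4) = -2230/3*2285/4 = -2547775/6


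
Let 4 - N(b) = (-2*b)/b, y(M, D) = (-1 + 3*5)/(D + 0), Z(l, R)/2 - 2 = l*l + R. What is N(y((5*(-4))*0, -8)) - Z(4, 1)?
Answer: -32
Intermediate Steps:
Z(l, R) = 4 + 2*R + 2*l² (Z(l, R) = 4 + 2*(l*l + R) = 4 + 2*(l² + R) = 4 + 2*(R + l²) = 4 + (2*R + 2*l²) = 4 + 2*R + 2*l²)
y(M, D) = 14/D (y(M, D) = (-1 + 15)/D = 14/D)
N(b) = 6 (N(b) = 4 - (-2*b)/b = 4 - 1*(-2) = 4 + 2 = 6)
N(y((5*(-4))*0, -8)) - Z(4, 1) = 6 - (4 + 2*1 + 2*4²) = 6 - (4 + 2 + 2*16) = 6 - (4 + 2 + 32) = 6 - 1*38 = 6 - 38 = -32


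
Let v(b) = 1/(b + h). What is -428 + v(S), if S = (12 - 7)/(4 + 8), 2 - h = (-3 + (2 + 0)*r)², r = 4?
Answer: -116000/271 ≈ -428.04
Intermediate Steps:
h = -23 (h = 2 - (-3 + (2 + 0)*4)² = 2 - (-3 + 2*4)² = 2 - (-3 + 8)² = 2 - 1*5² = 2 - 1*25 = 2 - 25 = -23)
S = 5/12 ≈ 0.41667
v(b) = 1/(-23 + b) (v(b) = 1/(b - 23) = 1/(-23 + b))
-428 + v(S) = -428 + 1/(-23 + 5/12) = -428 + 1/(-271/12) = -428 - 12/271 = -116000/271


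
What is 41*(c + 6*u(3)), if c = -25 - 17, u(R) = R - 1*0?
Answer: -984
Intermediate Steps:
u(R) = R (u(R) = R + 0 = R)
c = -42
41*(c + 6*u(3)) = 41*(-42 + 6*3) = 41*(-42 + 18) = 41*(-24) = -984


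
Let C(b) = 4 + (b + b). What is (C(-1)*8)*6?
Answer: 96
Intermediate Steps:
C(b) = 4 + 2*b
(C(-1)*8)*6 = ((4 + 2*(-1))*8)*6 = ((4 - 2)*8)*6 = (2*8)*6 = 16*6 = 96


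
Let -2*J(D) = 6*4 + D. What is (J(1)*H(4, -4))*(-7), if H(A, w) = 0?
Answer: 0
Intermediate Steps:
J(D) = -12 - D/2 (J(D) = -(6*4 + D)/2 = -(24 + D)/2 = -12 - D/2)
(J(1)*H(4, -4))*(-7) = ((-12 - ½*1)*0)*(-7) = ((-12 - ½)*0)*(-7) = -25/2*0*(-7) = 0*(-7) = 0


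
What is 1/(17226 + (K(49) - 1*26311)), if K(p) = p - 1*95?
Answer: -1/9131 ≈ -0.00010952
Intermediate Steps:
K(p) = -95 + p (K(p) = p - 95 = -95 + p)
1/(17226 + (K(49) - 1*26311)) = 1/(17226 + ((-95 + 49) - 1*26311)) = 1/(17226 + (-46 - 26311)) = 1/(17226 - 26357) = 1/(-9131) = -1/9131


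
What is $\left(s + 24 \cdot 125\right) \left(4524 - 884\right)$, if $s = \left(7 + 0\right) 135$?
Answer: $14359800$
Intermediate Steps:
$s = 945$ ($s = 7 \cdot 135 = 945$)
$\left(s + 24 \cdot 125\right) \left(4524 - 884\right) = \left(945 + 24 \cdot 125\right) \left(4524 - 884\right) = \left(945 + 3000\right) 3640 = 3945 \cdot 3640 = 14359800$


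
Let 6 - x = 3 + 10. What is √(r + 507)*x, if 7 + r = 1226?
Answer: -7*√1726 ≈ -290.82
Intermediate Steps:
r = 1219 (r = -7 + 1226 = 1219)
x = -7 (x = 6 - (3 + 10) = 6 - 1*13 = 6 - 13 = -7)
√(r + 507)*x = √(1219 + 507)*(-7) = √1726*(-7) = -7*√1726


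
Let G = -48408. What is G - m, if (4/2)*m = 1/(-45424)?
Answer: -4397769983/90848 ≈ -48408.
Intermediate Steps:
m = -1/90848 (m = (½)/(-45424) = (½)*(-1/45424) = -1/90848 ≈ -1.1007e-5)
G - m = -48408 - 1*(-1/90848) = -48408 + 1/90848 = -4397769983/90848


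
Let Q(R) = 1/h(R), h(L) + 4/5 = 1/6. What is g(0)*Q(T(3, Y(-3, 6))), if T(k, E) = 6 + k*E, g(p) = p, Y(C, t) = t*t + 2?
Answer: 0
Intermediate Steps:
Y(C, t) = 2 + t² (Y(C, t) = t² + 2 = 2 + t²)
h(L) = -19/30 (h(L) = -⅘ + 1/6 = -⅘ + ⅙ = -19/30)
T(k, E) = 6 + E*k
Q(R) = -30/19 (Q(R) = 1/(-19/30) = -30/19)
g(0)*Q(T(3, Y(-3, 6))) = 0*(-30/19) = 0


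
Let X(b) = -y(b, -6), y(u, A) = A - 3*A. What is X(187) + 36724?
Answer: 36712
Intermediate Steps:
y(u, A) = -2*A
X(b) = -12 (X(b) = -(-2)*(-6) = -1*12 = -12)
X(187) + 36724 = -12 + 36724 = 36712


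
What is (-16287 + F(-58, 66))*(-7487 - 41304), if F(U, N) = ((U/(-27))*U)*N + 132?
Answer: 10704891773/9 ≈ 1.1894e+9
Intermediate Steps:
F(U, N) = 132 - N*U²/27 (F(U, N) = ((U*(-1/27))*U)*N + 132 = ((-U/27)*U)*N + 132 = (-U²/27)*N + 132 = -N*U²/27 + 132 = 132 - N*U²/27)
(-16287 + F(-58, 66))*(-7487 - 41304) = (-16287 + (132 - 1/27*66*(-58)²))*(-7487 - 41304) = (-16287 + (132 - 1/27*66*3364))*(-48791) = (-16287 + (132 - 74008/9))*(-48791) = (-16287 - 72820/9)*(-48791) = -219403/9*(-48791) = 10704891773/9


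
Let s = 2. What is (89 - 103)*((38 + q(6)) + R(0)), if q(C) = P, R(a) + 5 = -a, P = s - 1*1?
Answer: -476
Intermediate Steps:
P = 1 (P = 2 - 1*1 = 2 - 1 = 1)
R(a) = -5 - a
q(C) = 1
(89 - 103)*((38 + q(6)) + R(0)) = (89 - 103)*((38 + 1) + (-5 - 1*0)) = -14*(39 + (-5 + 0)) = -14*(39 - 5) = -14*34 = -476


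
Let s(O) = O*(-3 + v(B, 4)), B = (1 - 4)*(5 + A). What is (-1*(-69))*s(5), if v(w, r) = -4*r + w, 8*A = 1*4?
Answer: -24495/2 ≈ -12248.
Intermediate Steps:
A = 1/2 (A = (1*4)/8 = (1/8)*4 = 1/2 ≈ 0.50000)
B = -33/2 (B = (1 - 4)*(5 + 1/2) = -3*11/2 = -33/2 ≈ -16.500)
v(w, r) = w - 4*r
s(O) = -71*O/2 (s(O) = O*(-3 + (-33/2 - 4*4)) = O*(-3 + (-33/2 - 16)) = O*(-3 - 65/2) = O*(-71/2) = -71*O/2)
(-1*(-69))*s(5) = (-1*(-69))*(-71/2*5) = 69*(-355/2) = -24495/2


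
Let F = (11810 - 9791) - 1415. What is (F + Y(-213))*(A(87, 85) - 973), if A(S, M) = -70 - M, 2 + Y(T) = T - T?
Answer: -679056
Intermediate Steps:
F = 604 (F = 2019 - 1415 = 604)
Y(T) = -2 (Y(T) = -2 + (T - T) = -2 + 0 = -2)
(F + Y(-213))*(A(87, 85) - 973) = (604 - 2)*((-70 - 1*85) - 973) = 602*((-70 - 85) - 973) = 602*(-155 - 973) = 602*(-1128) = -679056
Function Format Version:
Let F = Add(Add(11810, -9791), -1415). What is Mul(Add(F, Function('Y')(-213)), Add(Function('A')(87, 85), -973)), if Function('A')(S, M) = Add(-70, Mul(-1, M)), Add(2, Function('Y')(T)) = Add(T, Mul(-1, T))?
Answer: -679056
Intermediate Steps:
F = 604 (F = Add(2019, -1415) = 604)
Function('Y')(T) = -2 (Function('Y')(T) = Add(-2, Add(T, Mul(-1, T))) = Add(-2, 0) = -2)
Mul(Add(F, Function('Y')(-213)), Add(Function('A')(87, 85), -973)) = Mul(Add(604, -2), Add(Add(-70, Mul(-1, 85)), -973)) = Mul(602, Add(Add(-70, -85), -973)) = Mul(602, Add(-155, -973)) = Mul(602, -1128) = -679056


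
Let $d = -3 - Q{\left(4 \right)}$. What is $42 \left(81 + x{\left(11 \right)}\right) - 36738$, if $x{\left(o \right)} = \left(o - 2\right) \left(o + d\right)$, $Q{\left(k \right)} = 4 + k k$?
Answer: $-37872$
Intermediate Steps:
$Q{\left(k \right)} = 4 + k^{2}$
$d = -23$ ($d = -3 - \left(4 + 4^{2}\right) = -3 - \left(4 + 16\right) = -3 - 20 = -23$)
$x{\left(o \right)} = \left(-23 + o\right) \left(-2 + o\right)$ ($x{\left(o \right)} = \left(o - 2\right) \left(o - 23\right) = \left(-2 + o\right) \left(-23 + o\right) = \left(-23 + o\right) \left(-2 + o\right)$)
$42 \left(81 + x{\left(11 \right)}\right) - 36738 = 42 \left(81 + \left(46 + 11^{2} - 275\right)\right) - 36738 = 42 \left(81 + \left(46 + 121 - 275\right)\right) - 36738 = 42 \left(81 - 108\right) - 36738 = 42 \left(-27\right) - 36738 = -1134 - 36738 = -37872$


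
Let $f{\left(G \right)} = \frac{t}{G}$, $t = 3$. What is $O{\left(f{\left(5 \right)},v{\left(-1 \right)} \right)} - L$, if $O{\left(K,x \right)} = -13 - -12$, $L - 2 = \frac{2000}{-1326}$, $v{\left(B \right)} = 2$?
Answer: $- \frac{989}{663} \approx -1.4917$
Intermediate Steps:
$f{\left(G \right)} = \frac{3}{G}$
$L = \frac{326}{663}$ ($L = 2 + \frac{2000}{-1326} = 2 + 2000 \left(- \frac{1}{1326}\right) = 2 - \frac{1000}{663} = \frac{326}{663} \approx 0.4917$)
$O{\left(K,x \right)} = -1$ ($O{\left(K,x \right)} = -13 + 12 = -1$)
$O{\left(f{\left(5 \right)},v{\left(-1 \right)} \right)} - L = -1 - \frac{326}{663} = - \frac{989}{663}$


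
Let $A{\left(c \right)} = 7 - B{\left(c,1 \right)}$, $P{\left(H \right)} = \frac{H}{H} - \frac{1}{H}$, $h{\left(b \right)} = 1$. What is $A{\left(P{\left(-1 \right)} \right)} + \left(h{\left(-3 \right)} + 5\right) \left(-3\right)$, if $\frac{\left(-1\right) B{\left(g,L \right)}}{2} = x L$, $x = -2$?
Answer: $-15$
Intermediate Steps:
$B{\left(g,L \right)} = 4 L$ ($B{\left(g,L \right)} = - 2 \left(- 2 L\right) = 4 L$)
$P{\left(H \right)} = 1 - \frac{1}{H}$
$A{\left(c \right)} = 3$ ($A{\left(c \right)} = 7 - 4 \cdot 1 = 7 - 4 = 3$)
$A{\left(P{\left(-1 \right)} \right)} + \left(h{\left(-3 \right)} + 5\right) \left(-3\right) = 3 + \left(1 + 5\right) \left(-3\right) = 3 + 6 \left(-3\right) = 3 - 18 = -15$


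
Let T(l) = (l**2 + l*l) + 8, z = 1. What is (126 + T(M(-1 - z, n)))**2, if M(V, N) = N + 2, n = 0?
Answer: 20164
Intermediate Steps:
M(V, N) = 2 + N
T(l) = 8 + 2*l**2 (T(l) = (l**2 + l**2) + 8 = 2*l**2 + 8 = 8 + 2*l**2)
(126 + T(M(-1 - z, n)))**2 = (126 + (8 + 2*(2 + 0)**2))**2 = (126 + (8 + 2*2**2))**2 = (126 + (8 + 2*4))**2 = (126 + (8 + 8))**2 = (126 + 16)**2 = 142**2 = 20164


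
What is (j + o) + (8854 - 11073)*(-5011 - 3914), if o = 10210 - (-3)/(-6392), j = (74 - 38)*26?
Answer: 126662088629/6392 ≈ 1.9816e+7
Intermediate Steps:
j = 936 (j = 36*26 = 936)
o = 65262317/6392 (o = 10210 - (-3)*(-1)/6392 = 10210 - 1*3/6392 = 10210 - 3/6392 = 65262317/6392 ≈ 10210.)
(j + o) + (8854 - 11073)*(-5011 - 3914) = (936 + 65262317/6392) + (8854 - 11073)*(-5011 - 3914) = 71245229/6392 - 2219*(-8925) = 71245229/6392 + 19804575 = 126662088629/6392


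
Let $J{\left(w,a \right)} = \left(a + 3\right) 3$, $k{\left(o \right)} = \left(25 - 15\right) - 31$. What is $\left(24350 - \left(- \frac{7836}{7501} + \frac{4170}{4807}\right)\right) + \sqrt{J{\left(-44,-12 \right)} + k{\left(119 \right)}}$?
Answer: $\frac{878001813932}{36057307} + 4 i \sqrt{3} \approx 24350.0 + 6.9282 i$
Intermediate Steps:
$k{\left(o \right)} = -21$ ($k{\left(o \right)} = 10 - 31 = -21$)
$J{\left(w,a \right)} = 9 + 3 a$ ($J{\left(w,a \right)} = \left(3 + a\right) 3 = 9 + 3 a$)
$\left(24350 - \left(- \frac{7836}{7501} + \frac{4170}{4807}\right)\right) + \sqrt{J{\left(-44,-12 \right)} + k{\left(119 \right)}} = \left(24350 - \left(- \frac{7836}{7501} + \frac{4170}{4807}\right)\right) + \sqrt{\left(9 + 3 \left(-12\right)\right) - 21} = \left(24350 - - \frac{6388482}{36057307}\right) + \sqrt{\left(9 - 36\right) - 21} = \left(24350 + \left(- \frac{4170}{4807} + \frac{7836}{7501}\right)\right) + \sqrt{-27 - 21} = \left(24350 + \frac{6388482}{36057307}\right) + \sqrt{-48} = \frac{878001813932}{36057307} + 4 i \sqrt{3}$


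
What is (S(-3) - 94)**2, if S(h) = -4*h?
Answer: 6724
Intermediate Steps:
(S(-3) - 94)**2 = (-4*(-3) - 94)**2 = (12 - 94)**2 = (-82)**2 = 6724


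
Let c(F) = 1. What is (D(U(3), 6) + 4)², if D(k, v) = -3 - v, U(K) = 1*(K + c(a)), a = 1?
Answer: 25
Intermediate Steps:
U(K) = 1 + K (U(K) = 1*(K + 1) = 1*(1 + K) = 1 + K)
(D(U(3), 6) + 4)² = ((-3 - 1*6) + 4)² = ((-3 - 6) + 4)² = (-9 + 4)² = (-5)² = 25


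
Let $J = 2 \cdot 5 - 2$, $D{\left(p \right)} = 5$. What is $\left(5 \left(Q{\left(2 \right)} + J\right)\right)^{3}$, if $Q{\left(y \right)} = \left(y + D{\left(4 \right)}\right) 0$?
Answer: $64000$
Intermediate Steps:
$Q{\left(y \right)} = 0$ ($Q{\left(y \right)} = \left(y + 5\right) 0 = \left(5 + y\right) 0 = 0$)
$J = 8$ ($J = 10 - 2 = 8$)
$\left(5 \left(Q{\left(2 \right)} + J\right)\right)^{3} = \left(5 \left(0 + 8\right)\right)^{3} = \left(5 \cdot 8\right)^{3} = 40^{3} = 64000$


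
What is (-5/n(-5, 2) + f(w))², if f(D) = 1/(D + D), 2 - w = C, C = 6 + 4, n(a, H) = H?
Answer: 1681/256 ≈ 6.5664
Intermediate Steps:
C = 10
w = -8 (w = 2 - 1*10 = 2 - 10 = -8)
f(D) = 1/(2*D)
(-5/n(-5, 2) + f(w))² = (-5/2 + (½)/(-8))² = (-5*½ + (½)*(-⅛))² = (-5/2 - 1/16)² = (-41/16)² = 1681/256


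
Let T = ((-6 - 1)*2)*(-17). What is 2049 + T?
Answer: 2287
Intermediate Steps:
T = 238 (T = -7*2*(-17) = -14*(-17) = 238)
2049 + T = 2049 + 238 = 2287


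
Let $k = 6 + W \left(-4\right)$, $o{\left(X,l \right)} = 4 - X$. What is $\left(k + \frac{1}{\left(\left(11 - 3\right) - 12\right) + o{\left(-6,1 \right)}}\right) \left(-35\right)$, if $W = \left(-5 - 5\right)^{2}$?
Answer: $\frac{82705}{6} \approx 13784.0$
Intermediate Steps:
$W = 100$ ($W = \left(-10\right)^{2} = 100$)
$k = -394$ ($k = 6 + 100 \left(-4\right) = 6 - 400 = -394$)
$\left(k + \frac{1}{\left(\left(11 - 3\right) - 12\right) + o{\left(-6,1 \right)}}\right) \left(-35\right) = \left(-394 + \frac{1}{\left(\left(11 - 3\right) - 12\right) + \left(4 - -6\right)}\right) \left(-35\right) = \left(-394 + \frac{1}{\left(8 - 12\right) + \left(4 + 6\right)}\right) \left(-35\right) = \left(-394 + \frac{1}{-4 + 10}\right) \left(-35\right) = \left(-394 + \frac{1}{6}\right) \left(-35\right) = \left(- \frac{2363}{6}\right) \left(-35\right) = \frac{82705}{6}$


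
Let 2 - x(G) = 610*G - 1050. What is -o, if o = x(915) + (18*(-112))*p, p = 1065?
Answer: 2704138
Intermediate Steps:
x(G) = 1052 - 610*G (x(G) = 2 - (610*G - 1050) = 2 - (-1050 + 610*G) = 2 + (1050 - 610*G) = 1052 - 610*G)
o = -2704138 (o = (1052 - 610*915) + (18*(-112))*1065 = (1052 - 558150) - 2016*1065 = -557098 - 2147040 = -2704138)
-o = -1*(-2704138) = 2704138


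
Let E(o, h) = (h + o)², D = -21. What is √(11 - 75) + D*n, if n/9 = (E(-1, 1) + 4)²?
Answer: -3024 + 8*I ≈ -3024.0 + 8.0*I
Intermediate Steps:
n = 144 (n = 9*((1 - 1)² + 4)² = 9*(0² + 4)² = 9*(0 + 4)² = 9*4² = 9*16 = 144)
√(11 - 75) + D*n = √(11 - 75) - 21*144 = √(-64) - 3024 = 8*I - 3024 = -3024 + 8*I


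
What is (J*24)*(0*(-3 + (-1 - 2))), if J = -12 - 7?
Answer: 0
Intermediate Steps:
J = -19
(J*24)*(0*(-3 + (-1 - 2))) = (-19*24)*(0*(-3 + (-1 - 2))) = -0*(-3 - 3) = -0*(-6) = -456*0 = 0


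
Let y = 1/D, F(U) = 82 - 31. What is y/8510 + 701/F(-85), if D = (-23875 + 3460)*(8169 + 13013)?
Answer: 16860579418433/1226661270100 ≈ 13.745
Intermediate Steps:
F(U) = 51
D = -432430530 (D = -20415*21182 = -432430530)
y = -1/432430530 (y = 1/(-432430530) = -1/432430530 ≈ -2.3125e-9)
y/8510 + 701/F(-85) = -1/432430530/8510 + 701/51 = -1/432430530*1/8510 + 701*(1/51) = -1/3679983810300 + 701/51 = 16860579418433/1226661270100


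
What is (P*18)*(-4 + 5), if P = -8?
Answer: -144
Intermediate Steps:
(P*18)*(-4 + 5) = (-8*18)*(-4 + 5) = -144*1 = -144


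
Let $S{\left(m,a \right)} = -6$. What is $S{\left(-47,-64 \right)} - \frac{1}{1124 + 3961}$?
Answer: $- \frac{30511}{5085} \approx -6.0002$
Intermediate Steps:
$S{\left(-47,-64 \right)} - \frac{1}{1124 + 3961} = -6 - \frac{1}{1124 + 3961} = -6 - \frac{1}{5085} = - \frac{30511}{5085}$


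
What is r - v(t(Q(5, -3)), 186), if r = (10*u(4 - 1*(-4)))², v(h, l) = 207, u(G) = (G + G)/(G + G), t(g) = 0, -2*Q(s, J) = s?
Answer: -107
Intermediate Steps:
Q(s, J) = -s/2
u(G) = 1 (u(G) = (2*G)/((2*G)) = (2*G)*(1/(2*G)) = 1)
r = 100 (r = (10*1)² = 10² = 100)
r - v(t(Q(5, -3)), 186) = 100 - 1*207 = 100 - 207 = -107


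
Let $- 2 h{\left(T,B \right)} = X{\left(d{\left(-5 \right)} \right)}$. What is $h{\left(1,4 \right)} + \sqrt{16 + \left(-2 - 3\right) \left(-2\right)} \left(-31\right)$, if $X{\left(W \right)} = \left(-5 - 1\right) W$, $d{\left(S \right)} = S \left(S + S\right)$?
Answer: $150 - 31 \sqrt{26} \approx -8.0696$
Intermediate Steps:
$d{\left(S \right)} = 2 S^{2}$ ($d{\left(S \right)} = S 2 S = 2 S^{2}$)
$X{\left(W \right)} = - 6 W$
$h{\left(T,B \right)} = 150$ ($h{\left(T,B \right)} = - \frac{\left(-6\right) 2 \left(-5\right)^{2}}{2} = - \frac{\left(-6\right) 2 \cdot 25}{2} = - \frac{\left(-6\right) 50}{2} = \left(- \frac{1}{2}\right) \left(-300\right) = 150$)
$h{\left(1,4 \right)} + \sqrt{16 + \left(-2 - 3\right) \left(-2\right)} \left(-31\right) = 150 + \sqrt{16 + \left(-2 - 3\right) \left(-2\right)} \left(-31\right) = 150 + \sqrt{16 - -10} \left(-31\right) = 150 + \sqrt{16 + 10} \left(-31\right) = 150 + \sqrt{26} \left(-31\right) = 150 - 31 \sqrt{26}$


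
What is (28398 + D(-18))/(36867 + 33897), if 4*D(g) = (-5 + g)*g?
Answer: 19001/47176 ≈ 0.40277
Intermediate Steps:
D(g) = g*(-5 + g)/4 (D(g) = ((-5 + g)*g)/4 = (g*(-5 + g))/4 = g*(-5 + g)/4)
(28398 + D(-18))/(36867 + 33897) = (28398 + (¼)*(-18)*(-5 - 18))/(36867 + 33897) = (28398 + (¼)*(-18)*(-23))/70764 = (28398 + 207/2)*(1/70764) = (57003/2)*(1/70764) = 19001/47176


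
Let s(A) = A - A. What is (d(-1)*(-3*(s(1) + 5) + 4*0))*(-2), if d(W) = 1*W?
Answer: -30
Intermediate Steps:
s(A) = 0
d(W) = W
(d(-1)*(-3*(s(1) + 5) + 4*0))*(-2) = -(-3*(0 + 5) + 4*0)*(-2) = -(-3*5 + 0)*(-2) = -(-15 + 0)*(-2) = -1*(-15)*(-2) = 15*(-2) = -30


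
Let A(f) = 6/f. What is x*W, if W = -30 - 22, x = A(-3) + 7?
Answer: -260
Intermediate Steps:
x = 5 (x = 6/(-3) + 7 = 6*(-⅓) + 7 = -2 + 7 = 5)
W = -52
x*W = 5*(-52) = -260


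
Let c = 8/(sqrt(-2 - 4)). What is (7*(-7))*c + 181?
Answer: 181 + 196*I*sqrt(6)/3 ≈ 181.0 + 160.03*I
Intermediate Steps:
c = -4*I*sqrt(6)/3 (c = 8/(sqrt(-6)) = 8/((I*sqrt(6))) = 8*(-I*sqrt(6)/6) = -4*I*sqrt(6)/3 ≈ -3.266*I)
(7*(-7))*c + 181 = (7*(-7))*(-4*I*sqrt(6)/3) + 181 = -(-196)*I*sqrt(6)/3 + 181 = 196*I*sqrt(6)/3 + 181 = 181 + 196*I*sqrt(6)/3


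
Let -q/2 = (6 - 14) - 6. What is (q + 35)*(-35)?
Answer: -2205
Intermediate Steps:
q = 28 (q = -2*((6 - 14) - 6) = -2*(-8 - 6) = -2*(-14) = 28)
(q + 35)*(-35) = (28 + 35)*(-35) = 63*(-35) = -2205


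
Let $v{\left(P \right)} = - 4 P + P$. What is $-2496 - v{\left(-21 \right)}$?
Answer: $-2559$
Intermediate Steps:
$v{\left(P \right)} = - 3 P$
$-2496 - v{\left(-21 \right)} = -2496 - \left(-3\right) \left(-21\right) = -2496 - 63 = -2559$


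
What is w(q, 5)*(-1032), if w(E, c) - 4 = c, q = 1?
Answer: -9288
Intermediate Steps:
w(E, c) = 4 + c
w(q, 5)*(-1032) = (4 + 5)*(-1032) = 9*(-1032) = -9288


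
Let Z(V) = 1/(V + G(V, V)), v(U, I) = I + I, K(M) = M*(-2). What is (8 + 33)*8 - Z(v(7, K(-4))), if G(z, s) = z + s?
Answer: 15743/48 ≈ 327.98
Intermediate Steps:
K(M) = -2*M
v(U, I) = 2*I
G(z, s) = s + z
Z(V) = 1/(3*V) (Z(V) = 1/(V + (V + V)) = 1/(V + 2*V) = 1/(3*V))
(8 + 33)*8 - Z(v(7, K(-4))) = (8 + 33)*8 - 1/(3*(2*(-2*(-4)))) = 41*8 - 1/(3*(2*8)) = 328 - 1/(3*16) = 328 - 1*1/48 = 328 - 1/48 = 15743/48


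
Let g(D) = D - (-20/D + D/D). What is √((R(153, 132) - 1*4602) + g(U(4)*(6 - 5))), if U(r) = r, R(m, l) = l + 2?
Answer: 2*I*√1115 ≈ 66.783*I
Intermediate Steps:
R(m, l) = 2 + l
g(D) = -1 + D + 20/D (g(D) = D - (-20/D + 1) = D - (1 - 20/D) = D + (-1 + 20/D) = -1 + D + 20/D)
√((R(153, 132) - 1*4602) + g(U(4)*(6 - 5))) = √(((2 + 132) - 1*4602) + (-1 + 4*(6 - 5) + 20/((4*(6 - 5))))) = √((134 - 4602) + (-1 + 4*1 + 20/((4*1)))) = √(-4468 + (-1 + 4 + 20/4)) = √(-4468 + (-1 + 4 + 20*(¼))) = √(-4468 + (-1 + 4 + 5)) = √(-4468 + 8) = √(-4460) = 2*I*√1115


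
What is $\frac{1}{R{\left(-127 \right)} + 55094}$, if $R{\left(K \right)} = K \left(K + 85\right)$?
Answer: $\frac{1}{60428} \approx 1.6549 \cdot 10^{-5}$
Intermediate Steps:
$R{\left(K \right)} = K \left(85 + K\right)$
$\frac{1}{R{\left(-127 \right)} + 55094} = \frac{1}{- 127 \left(85 - 127\right) + 55094} = \frac{1}{\left(-127\right) \left(-42\right) + 55094} = \frac{1}{5334 + 55094} = \frac{1}{60428}$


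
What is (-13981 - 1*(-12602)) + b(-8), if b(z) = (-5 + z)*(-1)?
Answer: -1366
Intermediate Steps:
b(z) = 5 - z
(-13981 - 1*(-12602)) + b(-8) = (-13981 - 1*(-12602)) + (5 - 1*(-8)) = (-13981 + 12602) + (5 + 8) = -1379 + 13 = -1366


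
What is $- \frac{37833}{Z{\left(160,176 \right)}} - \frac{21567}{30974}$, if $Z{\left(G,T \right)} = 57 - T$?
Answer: $\frac{68780757}{216818} \approx 317.23$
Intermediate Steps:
$- \frac{37833}{Z{\left(160,176 \right)}} - \frac{21567}{30974} = - \frac{37833}{57 - 176} - \frac{21567}{30974} = - \frac{37833}{-119} - \frac{21567}{30974} = \left(-37833\right) \left(- \frac{1}{119}\right) - \frac{21567}{30974} = \frac{37833}{119} - \frac{21567}{30974} = \frac{68780757}{216818}$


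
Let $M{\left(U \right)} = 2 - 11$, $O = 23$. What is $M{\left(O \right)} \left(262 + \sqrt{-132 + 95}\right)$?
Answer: $-2358 - 9 i \sqrt{37} \approx -2358.0 - 54.745 i$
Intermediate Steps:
$M{\left(U \right)} = -9$ ($M{\left(U \right)} = 2 - 11 = -9$)
$M{\left(O \right)} \left(262 + \sqrt{-132 + 95}\right) = - 9 \left(262 + \sqrt{-132 + 95}\right) = - 9 \left(262 + \sqrt{-37}\right) = - 9 \left(262 + i \sqrt{37}\right) = -2358 - 9 i \sqrt{37}$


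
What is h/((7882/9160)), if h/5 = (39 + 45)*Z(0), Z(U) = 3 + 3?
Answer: 1648800/563 ≈ 2928.6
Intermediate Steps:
Z(U) = 6
h = 2520 (h = 5*((39 + 45)*6) = 5*(84*6) = 5*504 = 2520)
h/((7882/9160)) = 2520/((7882/9160)) = 2520/((7882*(1/9160))) = 2520/(3941/4580) = 2520*(4580/3941) = 1648800/563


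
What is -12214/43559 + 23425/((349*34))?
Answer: 875438251/516871094 ≈ 1.6937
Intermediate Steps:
-12214/43559 + 23425/((349*34)) = -12214*1/43559 + 23425/11866 = -12214/43559 + 23425*(1/11866) = -12214/43559 + 23425/11866 = 875438251/516871094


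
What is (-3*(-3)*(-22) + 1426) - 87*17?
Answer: -251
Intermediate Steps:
(-3*(-3)*(-22) + 1426) - 87*17 = (9*(-22) + 1426) - 1479 = (-198 + 1426) - 1479 = 1228 - 1479 = -251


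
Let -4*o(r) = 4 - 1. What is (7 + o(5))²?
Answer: 625/16 ≈ 39.063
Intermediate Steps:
o(r) = -¾ (o(r) = -(4 - 1)/4 = -¼*3 = -¾)
(7 + o(5))² = (7 - ¾)² = (25/4)² = 625/16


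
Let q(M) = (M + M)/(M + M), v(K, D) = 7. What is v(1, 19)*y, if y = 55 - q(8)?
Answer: 378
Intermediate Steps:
q(M) = 1 (q(M) = (2*M)/((2*M)) = (2*M)*(1/(2*M)) = 1)
y = 54 (y = 55 - 1*1 = 55 - 1 = 54)
v(1, 19)*y = 7*54 = 378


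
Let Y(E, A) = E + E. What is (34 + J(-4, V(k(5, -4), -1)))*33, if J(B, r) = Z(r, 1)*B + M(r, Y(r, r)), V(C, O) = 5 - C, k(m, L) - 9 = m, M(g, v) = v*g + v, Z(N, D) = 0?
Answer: 5874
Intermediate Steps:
Y(E, A) = 2*E
M(g, v) = v + g*v (M(g, v) = g*v + v = v + g*v)
k(m, L) = 9 + m
J(B, r) = 2*r*(1 + r) (J(B, r) = 0*B + (2*r)*(1 + r) = 0 + 2*r*(1 + r) = 2*r*(1 + r))
(34 + J(-4, V(k(5, -4), -1)))*33 = (34 + 2*(5 - (9 + 5))*(1 + (5 - (9 + 5))))*33 = (34 + 2*(5 - 1*14)*(1 + (5 - 1*14)))*33 = (34 + 2*(5 - 14)*(1 + (5 - 14)))*33 = (34 + 2*(-9)*(1 - 9))*33 = (34 + 2*(-9)*(-8))*33 = (34 + 144)*33 = 178*33 = 5874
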